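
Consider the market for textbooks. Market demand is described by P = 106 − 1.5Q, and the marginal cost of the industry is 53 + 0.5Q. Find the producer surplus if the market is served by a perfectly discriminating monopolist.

PS = 702.25

A perfectly discriminating monopolist sells every unit with P(Q) ≥ MC(Q), so output equals the competitive quantity Q = 26.5. Each buyer pays their reservation price, so CS = 0 and the firm captures all surplus.
PS = ½·(106 − 53)·26.5 = 702.25.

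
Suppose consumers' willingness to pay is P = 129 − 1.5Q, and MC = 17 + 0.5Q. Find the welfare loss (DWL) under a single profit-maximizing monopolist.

DWL = 576

Competitive equilibrium sets price equal to marginal cost: 129 − 1.5Q = 17 + 0.5Q, so Q = 56 and P = 45.
The monopolist equates marginal revenue to marginal cost: 129 − 3Q = 17 + 0.5Q, so Q = 32. From demand, P = 81.
CS = ½·(129 − 45)·56 = 2352; PS = (45·56 − 17·56 − ½·0.5·56²) = 784; TS = 3136.
CS = ½·(129 − 81)·32 = 768; PS = (81·32 − 17·32 − ½·0.5·32²) = 1792; TS = 2560.
DWL = 3136 − 2560 = 576.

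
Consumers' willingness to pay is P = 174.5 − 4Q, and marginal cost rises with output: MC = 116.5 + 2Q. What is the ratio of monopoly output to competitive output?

Monopoly sets MR = MC: 174.5 − 8Q = 116.5 + 2Q ⇒ Q = 5.8, P = 174.5 − 4·5.8 = 151.3.
Competitive equilibrium sets price equal to marginal cost: 174.5 − 4Q = 116.5 + 2Q, so Q = 29/3 and P = 815/6.
Ratio Q_m/Q_c = 5.8/(29/3) = 0.6.

Q_m/Q_c = 0.6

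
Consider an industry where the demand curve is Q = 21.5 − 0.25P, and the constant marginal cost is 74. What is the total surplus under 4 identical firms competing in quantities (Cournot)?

Inverting demand: P = 86 − 4Q.
With 4 symmetric Cournot firms, each firm's FOC gives 86 − 20q = 74, so q = 0.6, Q = 4·0.6 = 2.4, and P = 76.4.
CS = ½·(86 − 76.4)·2.4 = 11.52; PS = (76.4 − 74)·2.4 = 5.76; TS = 17.28.

TS = 17.28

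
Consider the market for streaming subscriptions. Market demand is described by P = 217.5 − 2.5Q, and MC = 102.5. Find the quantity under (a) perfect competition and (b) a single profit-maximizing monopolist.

Under competition P = MC = 102.5, so Q = (217.5 − 102.5)/2.5 = 46.
The monopolist equates marginal revenue to marginal cost: 217.5 − 5Q = 102.5, so Q = 23. From demand, P = 160.

Competition: Q = 46; Monopoly: Q = 23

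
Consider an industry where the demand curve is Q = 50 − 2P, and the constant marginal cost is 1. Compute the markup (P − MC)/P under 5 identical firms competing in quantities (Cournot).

Inverting demand: P = 25 − 0.5Q.
Cournot with 5 identical firms: the symmetric best-response condition is 25 − 3q = 1. Each firm produces q = 8, total output Q = 40, price P = 5.
Lerner index = (P − MC)/P = (5 − 1)/5 = 0.8.

Lerner index = 0.8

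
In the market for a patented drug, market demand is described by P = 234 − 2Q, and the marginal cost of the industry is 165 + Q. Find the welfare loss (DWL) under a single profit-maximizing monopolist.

Under competition P = MC: 234 − 2Q = 165 + Q ⇒ Q = 23, P = 188.
A monopolist chooses Q where MR = MC. MR = 234 − 4Q; setting this equal to 165 + Q gives Q = 13.8 and P = 206.4.
CS = ½·(234 − 188)·23 = 529; PS = (188·23 − 165·23 − ½·1·23²) = 264.5; TS = 793.5.
CS = ½·(234 − 206.4)·13.8 = 190.44; PS = (206.4·13.8 − 165·13.8 − ½·1·13.8²) = 476.1; TS = 666.54.
DWL = 793.5 − 666.54 = 126.96.

DWL = 126.96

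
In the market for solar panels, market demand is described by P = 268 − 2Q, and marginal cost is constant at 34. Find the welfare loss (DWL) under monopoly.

Perfect competition: P = MC = 34, so 268 − 2Q = 34 and Q = 117.
Monopoly sets MR = MC: 268 − 4Q = 34 ⇒ Q = 58.5, P = 268 − 2·58.5 = 151.
DWL is the triangle between Q = 58.5 and Q = 117: ½·(117 − 58.5)·(151 − 34) = 3422.25.

DWL = 3422.25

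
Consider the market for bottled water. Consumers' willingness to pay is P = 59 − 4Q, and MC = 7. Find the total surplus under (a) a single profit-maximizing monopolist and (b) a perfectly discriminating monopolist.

Monopoly sets MR = MC: 59 − 8Q = 7 ⇒ Q = 6.5, P = 59 − 4·6.5 = 33.
CS = ½·(59 − 33)·6.5 = 84.5; PS = (33 − 7)·6.5 = 169; TS = 253.5.
A perfectly discriminating monopolist sells every unit with P(Q) ≥ MC(Q), so output equals the competitive quantity Q = 13. Each buyer pays their reservation price, so CS = 0 and the firm captures all surplus.
TS = 338 (equal to competitive TS).

Monopoly: TS = 253.5; Perfect PD: TS = 338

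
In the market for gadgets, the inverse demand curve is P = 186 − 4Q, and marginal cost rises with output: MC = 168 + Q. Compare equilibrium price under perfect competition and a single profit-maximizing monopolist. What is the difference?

Equilibrium price rises by 6.4

Competitive equilibrium sets price equal to marginal cost: 186 − 4Q = 168 + Q, so Q = 3.6 and P = 171.6.
Monopoly sets MR = MC: 186 − 8Q = 168 + Q ⇒ Q = 2, P = 186 − 4·2 = 178.
Change in equilibrium price: 178 − 171.6 = 6.4.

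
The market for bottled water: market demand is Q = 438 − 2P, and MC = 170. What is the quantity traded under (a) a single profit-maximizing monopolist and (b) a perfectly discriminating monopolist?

Monopoly: Q = 49; Perfect PD: Q = 98

Inverting demand: P = 219 − 0.5Q.
Monopoly sets MR = MC: 219 − Q = 170 ⇒ Q = 49, P = 219 − 0.5·49 = 194.5.
Under first-degree price discrimination the firm charges each unit its demand price and produces up to where P = MC, i.e. Q = 98. Consumer surplus is zero; producer surplus equals total surplus.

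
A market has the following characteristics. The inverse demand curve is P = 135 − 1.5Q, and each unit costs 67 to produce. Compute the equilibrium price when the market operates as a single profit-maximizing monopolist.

P = 101

Monopoly sets MR = MC: 135 − 3Q = 67 ⇒ Q = 68/3, P = 135 − 1.5·68/3 = 101.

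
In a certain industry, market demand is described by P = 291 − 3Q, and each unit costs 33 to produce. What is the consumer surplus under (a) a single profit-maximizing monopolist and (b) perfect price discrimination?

Monopoly: CS = 2773.5; Perfect PD: CS = 0

Monopoly sets MR = MC: 291 − 6Q = 33 ⇒ Q = 43, P = 291 − 3·43 = 162.
CS = ½·(291 − 162)·43 = 2773.5.
A perfectly discriminating monopolist sells every unit with P(Q) ≥ MC(Q), so output equals the competitive quantity Q = 86. Each buyer pays their reservation price, so CS = 0 and the firm captures all surplus.
CS = 0.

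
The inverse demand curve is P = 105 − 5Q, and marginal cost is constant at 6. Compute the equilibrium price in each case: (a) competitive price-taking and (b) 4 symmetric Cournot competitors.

Competitive firms price at marginal cost: P = 6, giving Q = 19.8.
Cournot with 4 identical firms: the symmetric best-response condition is 105 − 25q = 6. Each firm produces q = 3.96, total output Q = 15.84, price P = 25.8.

Competition: P = 6; Cournot: P = 25.8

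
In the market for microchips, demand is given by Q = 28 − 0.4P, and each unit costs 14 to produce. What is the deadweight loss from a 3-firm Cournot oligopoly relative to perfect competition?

Inverting demand: P = 70 − 2.5Q.
Under competition P = MC = 14, so Q = (70 − 14)/2.5 = 22.4.
Cournot with 3 identical firms: the symmetric best-response condition is 70 − 10q = 14. Each firm produces q = 5.6, total output Q = 16.8, price P = 28.
DWL is the triangle between Q = 16.8 and Q = 22.4: ½·(22.4 − 16.8)·(28 − 14) = 39.2.

DWL = 39.2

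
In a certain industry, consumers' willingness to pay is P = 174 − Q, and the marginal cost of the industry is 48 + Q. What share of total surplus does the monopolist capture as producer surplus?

PS/TS = 0.75

A monopolist chooses Q where MR = MC. MR = 174 − 2Q; setting this equal to 48 + Q gives Q = 42 and P = 132.
CS = ½·(174 − 132)·42 = 882.
PS = P·Q − VC(Q) = 132·42 − (48·42 + ½·1·42²) = 2646.
Share captured = PS/TS = 2646/3528 = 0.75.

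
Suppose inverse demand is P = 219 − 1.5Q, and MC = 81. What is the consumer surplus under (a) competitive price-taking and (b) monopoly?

Competition: CS = 6348; Monopoly: CS = 1587

Competitive firms price at marginal cost: P = 81, giving Q = 92.
CS = ½·(219 − 81)·92 = 6348.
Monopoly sets MR = MC: 219 − 3Q = 81 ⇒ Q = 46, P = 219 − 1.5·46 = 150.
CS = ½·(219 − 150)·46 = 1587.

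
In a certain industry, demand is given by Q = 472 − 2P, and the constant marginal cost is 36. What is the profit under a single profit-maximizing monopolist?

Inverting demand: P = 236 − 0.5Q.
A monopolist chooses Q where MR = MC. MR = 236 − Q; setting this equal to 36 gives Q = 200 and P = 136.
Profit = (136 − 36)·200 = 20000.

Profit = 20000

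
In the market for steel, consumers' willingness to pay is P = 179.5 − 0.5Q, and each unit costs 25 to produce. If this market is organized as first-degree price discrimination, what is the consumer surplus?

Under first-degree price discrimination the firm charges each unit its demand price and produces up to where P = MC, i.e. Q = 309. Consumer surplus is zero; producer surplus equals total surplus.
CS = 0.

CS = 0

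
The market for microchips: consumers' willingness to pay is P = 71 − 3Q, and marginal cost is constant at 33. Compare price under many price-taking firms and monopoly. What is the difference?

Under competition P = MC = 33, so Q = (71 − 33)/3 = 38/3.
The monopolist equates marginal revenue to marginal cost: 71 − 6Q = 33, so Q = 19/3. From demand, P = 52.
Change in price: 52 − 33 = 19.

P rises by 19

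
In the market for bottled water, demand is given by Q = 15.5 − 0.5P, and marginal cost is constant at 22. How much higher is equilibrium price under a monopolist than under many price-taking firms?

Inverting demand: P = 31 − 2Q.
Perfect competition: P = MC = 22, so 31 − 2Q = 22 and Q = 4.5.
Monopoly sets MR = MC: 31 − 4Q = 22 ⇒ Q = 2.25, P = 31 − 2·2.25 = 26.5.
Change in equilibrium price: 26.5 − 22 = 4.5.

Equilibrium price rises by 4.5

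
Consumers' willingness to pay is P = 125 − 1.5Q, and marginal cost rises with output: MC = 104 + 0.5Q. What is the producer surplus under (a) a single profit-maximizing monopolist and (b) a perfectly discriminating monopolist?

Monopoly: PS = 63; Perfect PD: PS = 110.25

The monopolist equates marginal revenue to marginal cost: 125 − 3Q = 104 + 0.5Q, so Q = 6. From demand, P = 116.
PS = P·Q − VC(Q) = 116·6 − (104·6 + ½·0.5·6²) = 63.
A perfectly discriminating monopolist sells every unit with P(Q) ≥ MC(Q), so output equals the competitive quantity Q = 10.5. Each buyer pays their reservation price, so CS = 0 and the firm captures all surplus.
PS = ½·(125 − 104)·10.5 = 110.25.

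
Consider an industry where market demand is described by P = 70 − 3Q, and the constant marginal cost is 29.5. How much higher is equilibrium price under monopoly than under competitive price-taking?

Equilibrium price rises by 20.25

Perfect competition: P = MC = 29.5, so 70 − 3Q = 29.5 and Q = 13.5.
The monopolist equates marginal revenue to marginal cost: 70 − 6Q = 29.5, so Q = 6.75. From demand, P = 49.75.
Change in equilibrium price: 49.75 − 29.5 = 20.25.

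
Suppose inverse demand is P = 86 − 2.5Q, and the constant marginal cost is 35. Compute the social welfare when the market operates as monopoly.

Monopoly sets MR = MC: 86 − 5Q = 35 ⇒ Q = 10.2, P = 86 − 2.5·10.2 = 60.5.
CS = ½·(86 − 60.5)·10.2 = 130.05; PS = (60.5 − 35)·10.2 = 260.1; TS = 390.15.

TS = 390.15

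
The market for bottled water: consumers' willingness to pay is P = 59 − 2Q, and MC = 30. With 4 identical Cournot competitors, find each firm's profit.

π_i = 16.82

In a 4-firm Cournot equilibrium, symmetry and the first-order condition give q = (59 − 30)/(10) = 2.9. So Q = 11.6 and P = 35.8.
Each firm's profit = (35.8 − 30)·2.9 = 16.82.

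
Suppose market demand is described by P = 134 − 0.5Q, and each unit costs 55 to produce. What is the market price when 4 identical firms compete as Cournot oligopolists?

P = 70.8

In a 4-firm Cournot equilibrium, symmetry and the first-order condition give q = (134 − 55)/(2.5) = 31.6. So Q = 126.4 and P = 70.8.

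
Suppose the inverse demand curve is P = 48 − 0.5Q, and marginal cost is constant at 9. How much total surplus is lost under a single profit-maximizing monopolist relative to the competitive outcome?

Competitive firms price at marginal cost: P = 9, giving Q = 78.
The monopolist equates marginal revenue to marginal cost: 48 − Q = 9, so Q = 39. From demand, P = 28.5.
DWL is the triangle between Q = 39 and Q = 78: ½·(78 − 39)·(28.5 − 9) = 380.25.

DWL = 380.25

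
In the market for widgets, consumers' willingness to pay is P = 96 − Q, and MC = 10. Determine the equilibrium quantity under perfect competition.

Q = 86

Competitive firms price at marginal cost: P = 10, giving Q = 86.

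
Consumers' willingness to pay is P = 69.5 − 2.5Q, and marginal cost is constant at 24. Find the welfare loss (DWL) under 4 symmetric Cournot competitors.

Under competition P = MC = 24, so Q = (69.5 − 24)/2.5 = 18.2.
Cournot with 4 identical firms: the symmetric best-response condition is 69.5 − 12.5q = 24. Each firm produces q = 3.64, total output Q = 14.56, price P = 33.1.
DWL is the triangle between Q = 14.56 and Q = 18.2: ½·(18.2 − 14.56)·(33.1 − 24) = 16.562.

DWL = 16.562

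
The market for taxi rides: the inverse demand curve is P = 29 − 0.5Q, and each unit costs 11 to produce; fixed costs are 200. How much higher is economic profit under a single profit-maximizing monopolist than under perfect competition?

Perfect competition: P = MC = 11, so 29 − 0.5Q = 11 and Q = 36.
Profit = (11 − 11)·36 − 200 = −200.
The monopolist equates marginal revenue to marginal cost: 29 − Q = 11, so Q = 18. From demand, P = 20.
Profit = (20 − 11)·18 − 200 = −38.
Change in economic profit: −38 − −200 = 162.

π rises by 162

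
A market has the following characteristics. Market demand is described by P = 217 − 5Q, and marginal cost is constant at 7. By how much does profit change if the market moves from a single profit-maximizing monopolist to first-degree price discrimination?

The monopolist equates marginal revenue to marginal cost: 217 − 10Q = 7, so Q = 21. From demand, P = 112.
Profit = (112 − 7)·21 = 2205.
Under first-degree price discrimination the firm charges each unit its demand price and produces up to where P = MC, i.e. Q = 42. Consumer surplus is zero; producer surplus equals total surplus.
PS equals the full surplus area, 4410. Profit = 4410 = 4410.
Change in profit: 4410 − 2205 = 2205.

Profit rises by 2205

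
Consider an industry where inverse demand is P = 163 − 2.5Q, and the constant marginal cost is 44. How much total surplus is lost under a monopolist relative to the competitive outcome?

DWL = 708.05

Competitive firms price at marginal cost: P = 44, giving Q = 47.6.
The monopolist equates marginal revenue to marginal cost: 163 − 5Q = 44, so Q = 23.8. From demand, P = 103.5.
DWL is the triangle between Q = 23.8 and Q = 47.6: ½·(47.6 − 23.8)·(103.5 − 44) = 708.05.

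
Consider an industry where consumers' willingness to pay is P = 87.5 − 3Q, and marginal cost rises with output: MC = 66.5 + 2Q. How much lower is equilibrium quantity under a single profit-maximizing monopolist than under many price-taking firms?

Q falls by 1.575

Under competition P = MC: 87.5 − 3Q = 66.5 + 2Q ⇒ Q = 4.2, P = 74.9.
The monopolist equates marginal revenue to marginal cost: 87.5 − 6Q = 66.5 + 2Q, so Q = 2.625. From demand, P = 79.625.
Change in equilibrium quantity: 2.625 − 4.2 = −1.575.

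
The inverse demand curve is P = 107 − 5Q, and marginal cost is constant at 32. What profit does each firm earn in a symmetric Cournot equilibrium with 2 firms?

With 2 symmetric Cournot firms, each firm's FOC gives 107 − 15q = 32, so q = 5, Q = 2·5 = 10, and P = 57.
Each firm's profit = (57 − 32)·5 = 125.

π_i = 125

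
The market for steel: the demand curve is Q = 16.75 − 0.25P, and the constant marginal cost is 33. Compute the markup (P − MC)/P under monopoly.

Inverting demand: P = 67 − 4Q.
Monopoly sets MR = MC: 67 − 8Q = 33 ⇒ Q = 4.25, P = 67 − 4·4.25 = 50.
Lerner index = (P − MC)/P = (50 − 33)/50 = 0.34.

Lerner index = 0.34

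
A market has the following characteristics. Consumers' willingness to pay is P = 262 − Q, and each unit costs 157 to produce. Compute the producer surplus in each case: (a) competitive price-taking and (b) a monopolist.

Competition: PS = 0; Monopoly: PS = 2756.25

Under competition P = MC = 157, so Q = (262 − 157)/1 = 105.
PS = (157 − 157)·105 = 0.
A monopolist chooses Q where MR = MC. MR = 262 − 2Q; setting this equal to 157 gives Q = 52.5 and P = 209.5.
PS = (209.5 − 157)·52.5 = 2756.25.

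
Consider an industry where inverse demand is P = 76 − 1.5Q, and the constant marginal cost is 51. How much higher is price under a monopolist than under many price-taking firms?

P rises by 12.5

Under competition P = MC = 51, so Q = (76 − 51)/1.5 = 50/3.
The monopolist equates marginal revenue to marginal cost: 76 − 3Q = 51, so Q = 25/3. From demand, P = 63.5.
Change in price: 63.5 − 51 = 12.5.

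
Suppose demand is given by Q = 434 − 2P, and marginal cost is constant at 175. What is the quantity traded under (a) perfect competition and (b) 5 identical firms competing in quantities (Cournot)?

Inverting demand: P = 217 − 0.5Q.
Perfect competition: P = MC = 175, so 217 − 0.5Q = 175 and Q = 84.
In a 5-firm Cournot equilibrium, symmetry and the first-order condition give q = (217 − 175)/(3) = 14. So Q = 70 and P = 182.

Competition: Q = 84; Cournot: Q = 70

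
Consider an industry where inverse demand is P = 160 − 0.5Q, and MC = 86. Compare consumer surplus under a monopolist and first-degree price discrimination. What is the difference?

Monopoly sets MR = MC: 160 − Q = 86 ⇒ Q = 74, P = 160 − 0.5·74 = 123.
CS = ½·(160 − 123)·74 = 1369.
Under first-degree price discrimination the firm charges each unit its demand price and produces up to where P = MC, i.e. Q = 148. Consumer surplus is zero; producer surplus equals total surplus.
CS = 0.
Change in consumer surplus: 0 − 1369 = −1369.

Consumer surplus falls by 1369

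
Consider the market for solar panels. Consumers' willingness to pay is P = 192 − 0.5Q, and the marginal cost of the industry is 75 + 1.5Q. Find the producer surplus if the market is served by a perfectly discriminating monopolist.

With perfect price discrimination, output is the efficient level Q = 58.5 (where demand meets MC), but every buyer pays their willingness to pay: CS = 0 and PS = total surplus.
PS = ½·(192 − 75)·58.5 = 3422.25.

PS = 3422.25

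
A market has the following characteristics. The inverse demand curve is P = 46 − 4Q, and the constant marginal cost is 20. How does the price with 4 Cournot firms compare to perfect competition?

With 4 symmetric Cournot firms, each firm's FOC gives 46 − 20q = 20, so q = 1.3, Q = 4·1.3 = 5.2, and P = 25.2.
Competitive firms price at marginal cost: P = 20, giving Q = 6.5.

Cournot: P = 25.2; Competition: P = 20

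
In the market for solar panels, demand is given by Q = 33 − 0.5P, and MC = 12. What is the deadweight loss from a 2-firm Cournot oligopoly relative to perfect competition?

Inverting demand: P = 66 − 2Q.
Perfect competition: P = MC = 12, so 66 − 2Q = 12 and Q = 27.
In a 2-firm Cournot equilibrium, symmetry and the first-order condition give q = (66 − 12)/(6) = 9. So Q = 18 and P = 30.
DWL is the triangle between Q = 18 and Q = 27: ½·(27 − 18)·(30 − 12) = 81.

DWL = 81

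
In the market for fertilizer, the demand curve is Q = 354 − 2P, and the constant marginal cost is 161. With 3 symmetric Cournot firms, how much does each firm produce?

Inverting demand: P = 177 − 0.5Q.
Cournot with 3 identical firms: the symmetric best-response condition is 177 − 2q = 161. Each firm produces q = 8, total output Q = 24, price P = 165.

q_i = 8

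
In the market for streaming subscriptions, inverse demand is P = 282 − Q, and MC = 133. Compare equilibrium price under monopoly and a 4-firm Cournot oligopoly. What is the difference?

Equilibrium price falls by 44.7

The monopolist equates marginal revenue to marginal cost: 282 − 2Q = 133, so Q = 74.5. From demand, P = 207.5.
With 4 symmetric Cournot firms, each firm's FOC gives 282 − 5q = 133, so q = 29.8, Q = 4·29.8 = 119.2, and P = 162.8.
Change in equilibrium price: 162.8 − 207.5 = −44.7.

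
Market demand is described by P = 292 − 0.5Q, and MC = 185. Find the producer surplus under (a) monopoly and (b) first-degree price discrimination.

Monopoly: PS = 5724.5; Perfect PD: PS = 11449

The monopolist equates marginal revenue to marginal cost: 292 − Q = 185, so Q = 107. From demand, P = 238.5.
PS = (238.5 − 185)·107 = 5724.5.
Under first-degree price discrimination the firm charges each unit its demand price and produces up to where P = MC, i.e. Q = 214. Consumer surplus is zero; producer surplus equals total surplus.
PS = ½·(292 − 185)·214 = 11449.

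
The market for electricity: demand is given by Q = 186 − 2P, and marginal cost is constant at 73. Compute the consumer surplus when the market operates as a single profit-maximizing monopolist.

CS = 100

Inverting demand: P = 93 − 0.5Q.
A monopolist chooses Q where MR = MC. MR = 93 − Q; setting this equal to 73 gives Q = 20 and P = 83.
CS = ½·(93 − 83)·20 = 100.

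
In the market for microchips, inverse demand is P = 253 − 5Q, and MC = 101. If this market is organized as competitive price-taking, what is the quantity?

Q = 30.4

Competitive firms price at marginal cost: P = 101, giving Q = 30.4.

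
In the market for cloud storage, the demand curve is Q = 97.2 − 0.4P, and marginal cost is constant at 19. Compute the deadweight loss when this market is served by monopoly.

Inverting demand: P = 243 − 2.5Q.
Under competition P = MC = 19, so Q = (243 − 19)/2.5 = 89.6.
A monopolist chooses Q where MR = MC. MR = 243 − 5Q; setting this equal to 19 gives Q = 44.8 and P = 131.
DWL is the triangle between Q = 44.8 and Q = 89.6: ½·(89.6 − 44.8)·(131 − 19) = 2508.8.

DWL = 2508.8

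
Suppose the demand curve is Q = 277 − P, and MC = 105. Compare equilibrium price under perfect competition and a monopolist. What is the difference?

Inverting demand: P = 277 − Q.
Under competition P = MC = 105, so Q = (277 − 105)/1 = 172.
The monopolist equates marginal revenue to marginal cost: 277 − 2Q = 105, so Q = 86. From demand, P = 191.
Change in equilibrium price: 191 − 105 = 86.

Equilibrium price rises by 86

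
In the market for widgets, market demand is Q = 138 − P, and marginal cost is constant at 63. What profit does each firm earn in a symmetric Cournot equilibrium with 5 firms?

Inverting demand: P = 138 − Q.
With 5 symmetric Cournot firms, each firm's FOC gives 138 − 6q = 63, so q = 12.5, Q = 5·12.5 = 62.5, and P = 75.5.
Each firm's profit = (75.5 − 63)·12.5 = 156.25.

π_i = 156.25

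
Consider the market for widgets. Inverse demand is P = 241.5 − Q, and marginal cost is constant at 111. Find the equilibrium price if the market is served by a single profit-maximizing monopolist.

P = 176.25

Monopoly sets MR = MC: 241.5 − 2Q = 111 ⇒ Q = 65.25, P = 241.5 − 65.25 = 176.25.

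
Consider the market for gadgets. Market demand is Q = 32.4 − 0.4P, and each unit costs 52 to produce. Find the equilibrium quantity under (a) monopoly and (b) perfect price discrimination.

Monopoly: Q = 5.8; Perfect PD: Q = 11.6

Inverting demand: P = 81 − 2.5Q.
The monopolist equates marginal revenue to marginal cost: 81 − 5Q = 52, so Q = 5.8. From demand, P = 66.5.
Under first-degree price discrimination the firm charges each unit its demand price and produces up to where P = MC, i.e. Q = 11.6. Consumer surplus is zero; producer surplus equals total surplus.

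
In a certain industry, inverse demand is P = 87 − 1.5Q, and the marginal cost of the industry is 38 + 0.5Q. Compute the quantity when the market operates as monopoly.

Q = 14

A monopolist chooses Q where MR = MC. MR = 87 − 3Q; setting this equal to 38 + 0.5Q gives Q = 14 and P = 66.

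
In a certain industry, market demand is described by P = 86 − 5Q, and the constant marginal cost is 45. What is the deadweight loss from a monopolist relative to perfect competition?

Perfect competition: P = MC = 45, so 86 − 5Q = 45 and Q = 8.2.
A monopolist chooses Q where MR = MC. MR = 86 − 10Q; setting this equal to 45 gives Q = 4.1 and P = 65.5.
DWL is the triangle between Q = 4.1 and Q = 8.2: ½·(8.2 − 4.1)·(65.5 − 45) = 42.025.

DWL = 42.025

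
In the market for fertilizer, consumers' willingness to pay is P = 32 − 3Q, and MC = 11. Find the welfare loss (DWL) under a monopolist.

Under competition P = MC = 11, so Q = (32 − 11)/3 = 7.
The monopolist equates marginal revenue to marginal cost: 32 − 6Q = 11, so Q = 3.5. From demand, P = 21.5.
DWL is the triangle between Q = 3.5 and Q = 7: ½·(7 − 3.5)·(21.5 − 11) = 18.375.

DWL = 18.375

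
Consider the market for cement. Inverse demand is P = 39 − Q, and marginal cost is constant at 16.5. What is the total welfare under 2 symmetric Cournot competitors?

TS = 225

In a 2-firm Cournot equilibrium, symmetry and the first-order condition give q = (39 − 16.5)/(3) = 7.5. So Q = 15 and P = 24.
CS = ½·(39 − 24)·15 = 112.5; PS = (24 − 16.5)·15 = 112.5; TS = 225.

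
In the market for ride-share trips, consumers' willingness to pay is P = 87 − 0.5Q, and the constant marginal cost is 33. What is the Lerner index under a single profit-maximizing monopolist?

Lerner index = 0.45

Monopoly sets MR = MC: 87 − Q = 33 ⇒ Q = 54, P = 87 − 0.5·54 = 60.
Lerner index = (P − MC)/P = (60 − 33)/60 = 0.45.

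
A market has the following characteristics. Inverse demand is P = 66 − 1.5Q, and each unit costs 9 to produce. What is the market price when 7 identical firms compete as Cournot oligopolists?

With 7 symmetric Cournot firms, each firm's FOC gives 66 − 12q = 9, so q = 4.75, Q = 7·4.75 = 33.25, and P = 16.125.

P = 16.125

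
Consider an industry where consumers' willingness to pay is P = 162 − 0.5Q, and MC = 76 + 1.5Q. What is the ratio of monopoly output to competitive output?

Q_m/Q_c = 0.8

The monopolist equates marginal revenue to marginal cost: 162 − Q = 76 + 1.5Q, so Q = 34.4. From demand, P = 144.8.
Under competition P = MC: 162 − 0.5Q = 76 + 1.5Q ⇒ Q = 43, P = 140.5.
Ratio Q_m/Q_c = 34.4/43 = 0.8.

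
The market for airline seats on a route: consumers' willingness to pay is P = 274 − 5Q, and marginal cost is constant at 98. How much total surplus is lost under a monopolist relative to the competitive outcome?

Competitive firms price at marginal cost: P = 98, giving Q = 35.2.
Monopoly sets MR = MC: 274 − 10Q = 98 ⇒ Q = 17.6, P = 274 − 5·17.6 = 186.
DWL is the triangle between Q = 17.6 and Q = 35.2: ½·(35.2 − 17.6)·(186 − 98) = 774.4.

DWL = 774.4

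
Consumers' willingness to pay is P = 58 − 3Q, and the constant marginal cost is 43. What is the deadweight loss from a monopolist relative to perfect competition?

DWL = 9.375

Perfect competition: P = MC = 43, so 58 − 3Q = 43 and Q = 5.
The monopolist equates marginal revenue to marginal cost: 58 − 6Q = 43, so Q = 2.5. From demand, P = 50.5.
DWL is the triangle between Q = 2.5 and Q = 5: ½·(5 − 2.5)·(50.5 − 43) = 9.375.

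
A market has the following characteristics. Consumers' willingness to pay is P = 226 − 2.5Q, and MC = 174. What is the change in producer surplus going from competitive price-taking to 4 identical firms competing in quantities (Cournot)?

Perfect competition: P = MC = 174, so 226 − 2.5Q = 174 and Q = 20.8.
PS = (174 − 174)·20.8 = 0.
Cournot with 4 identical firms: the symmetric best-response condition is 226 − 12.5q = 174. Each firm produces q = 4.16, total output Q = 16.64, price P = 184.4.
PS = (184.4 − 174)·16.64 = 173.056.
Change in producer surplus: 173.056 − 0 = 173.056.

Producer surplus rises by 173.056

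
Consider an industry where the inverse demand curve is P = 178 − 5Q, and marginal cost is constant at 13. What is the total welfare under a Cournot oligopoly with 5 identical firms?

Cournot with 5 identical firms: the symmetric best-response condition is 178 − 30q = 13. Each firm produces q = 5.5, total output Q = 27.5, price P = 40.5.
CS = ½·(178 − 40.5)·27.5 = 1890.625; PS = (40.5 − 13)·27.5 = 756.25; TS = 2646.875.

TS = 2646.875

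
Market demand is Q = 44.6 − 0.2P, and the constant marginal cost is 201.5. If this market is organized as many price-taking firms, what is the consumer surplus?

Inverting demand: P = 223 − 5Q.
Under competition P = MC = 201.5, so Q = (223 − 201.5)/5 = 4.3.
CS = ½·(223 − 201.5)·4.3 = 46.225.

CS = 46.225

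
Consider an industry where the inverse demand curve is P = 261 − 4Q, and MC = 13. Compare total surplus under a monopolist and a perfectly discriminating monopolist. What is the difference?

A monopolist chooses Q where MR = MC. MR = 261 − 8Q; setting this equal to 13 gives Q = 31 and P = 137.
CS = ½·(261 − 137)·31 = 1922; PS = (137 − 13)·31 = 3844; TS = 5766.
Under first-degree price discrimination the firm charges each unit its demand price and produces up to where P = MC, i.e. Q = 62. Consumer surplus is zero; producer surplus equals total surplus.
TS = 7688 (equal to competitive TS).
Change in total surplus: 7688 − 5766 = 1922.

Total surplus rises by 1922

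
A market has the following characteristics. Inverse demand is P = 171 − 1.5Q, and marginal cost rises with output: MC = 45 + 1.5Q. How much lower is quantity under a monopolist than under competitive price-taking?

Q falls by 14

Under competition P = MC: 171 − 1.5Q = 45 + 1.5Q ⇒ Q = 42, P = 108.
Monopoly sets MR = MC: 171 − 3Q = 45 + 1.5Q ⇒ Q = 28, P = 171 − 1.5·28 = 129.
Change in quantity: 28 − 42 = −14.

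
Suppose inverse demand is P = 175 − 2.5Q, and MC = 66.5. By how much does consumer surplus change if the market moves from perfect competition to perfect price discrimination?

Consumer surplus falls by 2354.45

Perfect competition: P = MC = 66.5, so 175 − 2.5Q = 66.5 and Q = 43.4.
CS = ½·(175 − 66.5)·43.4 = 2354.45.
With perfect price discrimination, output is the efficient level Q = 43.4 (where demand meets MC), but every buyer pays their willingness to pay: CS = 0 and PS = total surplus.
CS = 0.
Change in consumer surplus: 0 − 2354.45 = −2354.45.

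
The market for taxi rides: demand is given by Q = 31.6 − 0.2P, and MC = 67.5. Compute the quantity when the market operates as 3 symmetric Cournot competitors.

Inverting demand: P = 158 − 5Q.
Cournot with 3 identical firms: the symmetric best-response condition is 158 − 20q = 67.5. Each firm produces q = 4.525, total output Q = 13.575, price P = 90.125.

Q = 13.575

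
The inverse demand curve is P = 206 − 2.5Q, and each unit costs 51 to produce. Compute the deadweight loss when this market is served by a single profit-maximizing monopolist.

Perfect competition: P = MC = 51, so 206 − 2.5Q = 51 and Q = 62.
The monopolist equates marginal revenue to marginal cost: 206 − 5Q = 51, so Q = 31. From demand, P = 128.5.
DWL is the triangle between Q = 31 and Q = 62: ½·(62 − 31)·(128.5 − 51) = 1201.25.

DWL = 1201.25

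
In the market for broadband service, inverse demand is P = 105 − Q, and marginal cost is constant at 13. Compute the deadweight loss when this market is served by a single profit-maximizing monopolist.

DWL = 1058

Perfect competition: P = MC = 13, so 105 − Q = 13 and Q = 92.
The monopolist equates marginal revenue to marginal cost: 105 − 2Q = 13, so Q = 46. From demand, P = 59.
DWL is the triangle between Q = 46 and Q = 92: ½·(92 − 46)·(59 − 13) = 1058.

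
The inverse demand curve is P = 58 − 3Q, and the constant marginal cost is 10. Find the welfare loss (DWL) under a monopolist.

DWL = 96

Competitive firms price at marginal cost: P = 10, giving Q = 16.
The monopolist equates marginal revenue to marginal cost: 58 − 6Q = 10, so Q = 8. From demand, P = 34.
DWL is the triangle between Q = 8 and Q = 16: ½·(16 − 8)·(34 − 10) = 96.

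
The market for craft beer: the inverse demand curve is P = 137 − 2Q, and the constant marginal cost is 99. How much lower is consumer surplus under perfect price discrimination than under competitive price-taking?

Perfect competition: P = MC = 99, so 137 − 2Q = 99 and Q = 19.
CS = ½·(137 − 99)·19 = 361.
With perfect price discrimination, output is the efficient level Q = 19 (where demand meets MC), but every buyer pays their willingness to pay: CS = 0 and PS = total surplus.
CS = 0.
Change in consumer surplus: 0 − 361 = −361.

Consumer surplus falls by 361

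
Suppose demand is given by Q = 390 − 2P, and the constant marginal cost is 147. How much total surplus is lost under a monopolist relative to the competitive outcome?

DWL = 576

Inverting demand: P = 195 − 0.5Q.
Competitive firms price at marginal cost: P = 147, giving Q = 96.
Monopoly sets MR = MC: 195 − Q = 147 ⇒ Q = 48, P = 195 − 0.5·48 = 171.
DWL is the triangle between Q = 48 and Q = 96: ½·(96 − 48)·(171 − 147) = 576.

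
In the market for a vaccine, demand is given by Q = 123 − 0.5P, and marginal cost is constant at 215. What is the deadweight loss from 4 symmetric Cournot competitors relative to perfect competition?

Inverting demand: P = 246 − 2Q.
Perfect competition: P = MC = 215, so 246 − 2Q = 215 and Q = 15.5.
Cournot with 4 identical firms: the symmetric best-response condition is 246 − 10q = 215. Each firm produces q = 3.1, total output Q = 12.4, price P = 221.2.
DWL is the triangle between Q = 12.4 and Q = 15.5: ½·(15.5 − 12.4)·(221.2 − 215) = 9.61.

DWL = 9.61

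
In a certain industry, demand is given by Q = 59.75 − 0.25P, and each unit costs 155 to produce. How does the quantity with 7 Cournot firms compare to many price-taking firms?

Inverting demand: P = 239 − 4Q.
Cournot with 7 identical firms: the symmetric best-response condition is 239 − 32q = 155. Each firm produces q = 2.625, total output Q = 18.375, price P = 165.5.
Under competition P = MC = 155, so Q = (239 − 155)/4 = 21.

Cournot: Q = 18.375; Competition: Q = 21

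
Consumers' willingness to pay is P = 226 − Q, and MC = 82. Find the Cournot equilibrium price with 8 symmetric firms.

P = 98

In a 8-firm Cournot equilibrium, symmetry and the first-order condition give q = (226 − 82)/(9) = 16. So Q = 128 and P = 98.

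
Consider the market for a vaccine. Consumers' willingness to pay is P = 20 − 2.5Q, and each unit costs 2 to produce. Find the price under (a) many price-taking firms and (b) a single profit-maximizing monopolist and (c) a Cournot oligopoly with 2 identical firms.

Competitive firms price at marginal cost: P = 2, giving Q = 7.2.
Monopoly sets MR = MC: 20 − 5Q = 2 ⇒ Q = 3.6, P = 20 − 2.5·3.6 = 11.
Cournot with 2 identical firms: the symmetric best-response condition is 20 − 7.5q = 2. Each firm produces q = 2.4, total output Q = 4.8, price P = 8.

Competition: P = 2; Monopoly: P = 11; Cournot: P = 8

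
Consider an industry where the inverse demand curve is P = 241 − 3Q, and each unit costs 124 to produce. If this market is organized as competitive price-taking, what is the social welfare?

Competitive firms price at marginal cost: P = 124, giving Q = 39.
CS = ½·(241 − 124)·39 = 2281.5; PS = (124 − 124)·39 = 0; TS = 2281.5.

TS = 2281.5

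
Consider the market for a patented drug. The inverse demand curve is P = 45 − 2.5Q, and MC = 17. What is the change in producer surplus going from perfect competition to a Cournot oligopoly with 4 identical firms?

PS rises by 50.176

Competitive firms price at marginal cost: P = 17, giving Q = 11.2.
PS = (17 − 17)·11.2 = 0.
Cournot with 4 identical firms: the symmetric best-response condition is 45 − 12.5q = 17. Each firm produces q = 2.24, total output Q = 8.96, price P = 22.6.
PS = (22.6 − 17)·8.96 = 50.176.
Change in producer surplus: 50.176 − 0 = 50.176.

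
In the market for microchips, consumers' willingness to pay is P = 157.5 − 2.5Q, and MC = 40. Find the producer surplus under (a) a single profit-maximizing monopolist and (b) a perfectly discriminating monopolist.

A monopolist chooses Q where MR = MC. MR = 157.5 − 5Q; setting this equal to 40 gives Q = 23.5 and P = 98.75.
PS = (98.75 − 40)·23.5 = 1380.625.
Under first-degree price discrimination the firm charges each unit its demand price and produces up to where P = MC, i.e. Q = 47. Consumer surplus is zero; producer surplus equals total surplus.
PS = ½·(157.5 − 40)·47 = 2761.25.

Monopoly: PS = 1380.625; Perfect PD: PS = 2761.25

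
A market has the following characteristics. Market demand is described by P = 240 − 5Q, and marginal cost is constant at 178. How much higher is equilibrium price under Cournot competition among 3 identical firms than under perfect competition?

Equilibrium price rises by 15.5

Competitive firms price at marginal cost: P = 178, giving Q = 12.4.
With 3 symmetric Cournot firms, each firm's FOC gives 240 − 20q = 178, so q = 3.1, Q = 3·3.1 = 9.3, and P = 193.5.
Change in equilibrium price: 193.5 − 178 = 15.5.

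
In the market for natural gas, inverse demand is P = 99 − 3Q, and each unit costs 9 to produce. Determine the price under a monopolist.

P = 54

A monopolist chooses Q where MR = MC. MR = 99 − 6Q; setting this equal to 9 gives Q = 15 and P = 54.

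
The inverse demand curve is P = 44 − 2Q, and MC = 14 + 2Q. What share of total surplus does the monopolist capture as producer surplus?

PS/TS = 0.75

Monopoly sets MR = MC: 44 − 4Q = 14 + 2Q ⇒ Q = 5, P = 44 − 2·5 = 34.
CS = ½·(44 − 34)·5 = 25.
PS = P·Q − VC(Q) = 34·5 − (14·5 + ½·2·5²) = 75.
Share captured = PS/TS = 75/100 = 0.75.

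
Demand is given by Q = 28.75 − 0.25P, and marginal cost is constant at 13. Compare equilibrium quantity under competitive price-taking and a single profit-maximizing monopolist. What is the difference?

Inverting demand: P = 115 − 4Q.
Competitive firms price at marginal cost: P = 13, giving Q = 25.5.
Monopoly sets MR = MC: 115 − 8Q = 13 ⇒ Q = 12.75, P = 115 − 4·12.75 = 64.
Change in equilibrium quantity: 12.75 − 25.5 = −12.75.

Equilibrium quantity falls by 12.75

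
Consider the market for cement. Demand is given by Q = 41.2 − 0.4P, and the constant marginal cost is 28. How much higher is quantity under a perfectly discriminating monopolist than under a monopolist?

Q rises by 15

Inverting demand: P = 103 − 2.5Q.
The monopolist equates marginal revenue to marginal cost: 103 − 5Q = 28, so Q = 15. From demand, P = 65.5.
With perfect price discrimination, output is the efficient level Q = 30 (where demand meets MC), but every buyer pays their willingness to pay: CS = 0 and PS = total surplus.
Change in quantity: 30 − 15 = 15.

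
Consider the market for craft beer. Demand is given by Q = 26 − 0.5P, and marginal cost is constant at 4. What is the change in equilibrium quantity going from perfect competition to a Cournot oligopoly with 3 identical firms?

Inverting demand: P = 52 − 2Q.
Competitive firms price at marginal cost: P = 4, giving Q = 24.
In a 3-firm Cournot equilibrium, symmetry and the first-order condition give q = (52 − 4)/(8) = 6. So Q = 18 and P = 16.
Change in equilibrium quantity: 18 − 24 = −6.

Q falls by 6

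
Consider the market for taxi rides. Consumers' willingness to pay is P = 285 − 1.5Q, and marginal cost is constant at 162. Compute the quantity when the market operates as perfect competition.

Q = 82

Competitive firms price at marginal cost: P = 162, giving Q = 82.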